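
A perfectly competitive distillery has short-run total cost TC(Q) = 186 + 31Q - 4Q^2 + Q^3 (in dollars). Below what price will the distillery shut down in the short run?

Short-run supply begins at min AVC. From VC = 31Q - 4Q^2 + Q^3, AVC = 31 - 4Q + Q^2.
dAVC/dQ = -4 + 2Q = 0 gives Q = 2. min AVC = 31 - 4·2 + 2^2 = 27.
So the shutdown price is $27.

$27 per unit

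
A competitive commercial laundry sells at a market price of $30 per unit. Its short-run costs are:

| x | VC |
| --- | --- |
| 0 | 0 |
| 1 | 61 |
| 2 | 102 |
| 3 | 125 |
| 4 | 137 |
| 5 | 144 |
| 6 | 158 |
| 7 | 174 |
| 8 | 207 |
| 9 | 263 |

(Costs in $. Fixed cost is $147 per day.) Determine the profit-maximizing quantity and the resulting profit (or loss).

x = 7; profit = -$111

Tabulate TR − TC: x=0: -147; x=1: -178; x=2: -189; x=3: -182; x=4: -164; x=5: -141; x=6: -125; x=7: -111; x=8: -114; x=9: -140.
Profit is maximized at x = 7. AVC there is 174/7 = $24.86 ≤ P, so producing beats shutting down (which would give -$147).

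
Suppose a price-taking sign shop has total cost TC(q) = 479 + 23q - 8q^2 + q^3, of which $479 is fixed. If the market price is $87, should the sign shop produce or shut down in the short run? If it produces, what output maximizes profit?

Produce at q = 8

From TC, MC = TC'(q) = 23 - 16q + 3q^2 and AVC = VC/q = 23 - 8q + q^2.
AVC is minimized where dAVC/dq = -8 + 2q = 0, at q = 4; min AVC = 23 - 8·4 + 4^2 = $7.
P = $87 exceeds min AVC = $7, so the firm stays open.
Solving P = MC: -64 - 16q + 3q^2 = 0 ⇒ q = -8/3 or 8. On the upward-sloping branch, q* = 8.
Check: AVC at q = 8 is $23 ≤ P, so revenue covers variable cost.
Profit = P·q − TC = 87·8 − 663 = $33.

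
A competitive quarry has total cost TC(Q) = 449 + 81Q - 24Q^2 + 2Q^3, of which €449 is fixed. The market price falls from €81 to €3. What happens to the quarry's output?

Output falls from 8 to 0 (the firm shuts down)

AVC = 81 - 24Q + 2Q^2, minimized at Q = 6 where min AVC = €9. MC = 81 - 48Q + 6Q^2.
At P = €81 ≥ min AVC, set P = MC on the rising branch: Q = 8.
At P = €3 < min AVC = €9, price no longer covers variable cost at any output, so the firm shuts down: Q = 0.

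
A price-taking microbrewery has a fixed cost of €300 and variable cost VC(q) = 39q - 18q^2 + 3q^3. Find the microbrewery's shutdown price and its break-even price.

AVC = 39 - 18q + 3q^2; minimized at q = 3, giving min AVC = €12. That is the shutdown price.
ATC = 300/q + 39 - 18q + 3q^2. Setting dATC/dq = −300/q^2 − 18 + 6q = 0 gives q = 5 (since 6·5^3 − 18·5^2 = 300).
min ATC = 300/5 + 39 − 18·5 + 3·5^2 = €84. That is the break-even price.
For €12 ≤ P < €84 the firm produces at a loss; below €12 it shuts down.

Shutdown price = €12; break-even price = €84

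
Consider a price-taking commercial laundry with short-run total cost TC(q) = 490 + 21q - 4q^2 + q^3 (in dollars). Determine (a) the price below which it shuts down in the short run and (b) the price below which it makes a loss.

AVC = 21 - 4q + q^2; minimized at q = 2, giving min AVC = $17. That is the shutdown price.
ATC = 490/q + 21 - 4q + q^2. Setting dATC/dq = −490/q^2 − 4 + 2q = 0 gives q = 7 (since 2·7^3 − 4·7^2 = 490).
min ATC = 490/7 + 21 − 4·7 + 7^2 = $112. That is the break-even price.
Between these two prices the firm operates at a loss; above $112 it earns a profit.

Shutdown price = $17; break-even price = $112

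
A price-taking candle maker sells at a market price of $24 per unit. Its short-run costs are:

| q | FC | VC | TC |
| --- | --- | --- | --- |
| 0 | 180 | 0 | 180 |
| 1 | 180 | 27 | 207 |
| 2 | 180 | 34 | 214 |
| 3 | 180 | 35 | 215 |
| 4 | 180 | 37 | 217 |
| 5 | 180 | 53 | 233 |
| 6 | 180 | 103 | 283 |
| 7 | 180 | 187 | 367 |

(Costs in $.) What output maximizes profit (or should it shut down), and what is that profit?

Tabulate TR − TC: q=0: -180; q=1: -183; q=2: -166; q=3: -143; q=4: -121; q=5: -113; q=6: -139; q=7: -199.
Profit is maximized at q = 5. AVC there is 53/5 = $10.60 ≤ P, so producing beats shutting down (which would give -$180).

q = 5; profit = -$113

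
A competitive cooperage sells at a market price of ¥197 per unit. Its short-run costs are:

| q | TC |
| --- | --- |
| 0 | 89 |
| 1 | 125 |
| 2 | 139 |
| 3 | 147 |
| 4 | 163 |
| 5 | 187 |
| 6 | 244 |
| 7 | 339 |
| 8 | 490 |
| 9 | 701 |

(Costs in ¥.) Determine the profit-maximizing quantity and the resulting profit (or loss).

Compute π = P·q − TC at each output: q=0: -89; q=1: 72; q=2: 255; q=3: 444; q=4: 625; q=5: 798; q=6: 938; q=7: 1040; q=8: 1086; q=9: 1072.
Profit is maximized at q = 8. AVC there is 401/8 = ¥50.12 ≤ P, so producing beats shutting down (which would give -¥89).

q = 8; profit = ¥1086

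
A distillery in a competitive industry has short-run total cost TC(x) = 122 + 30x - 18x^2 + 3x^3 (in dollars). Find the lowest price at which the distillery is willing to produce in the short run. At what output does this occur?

$3 per unit, at x = 3

The firm shuts down when price falls below the minimum of average variable cost. AVC = VC/x = 30 - 18x + 3x^2.
At the minimum of AVC, MC = AVC. MC = 30 - 36x + 9x^2; setting MC = AVC gives 6x^2 - 18x = 0, so x = 3. min AVC = 3.
So the shutdown price is $3.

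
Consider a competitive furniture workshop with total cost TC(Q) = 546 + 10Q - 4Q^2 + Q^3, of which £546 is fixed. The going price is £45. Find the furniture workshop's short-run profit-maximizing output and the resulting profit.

AVC = 10 - 4Q + Q^2; min AVC = £6 at Q = 2. Since P = £45 ≥ min AVC, the firm produces.
With MC = 10 - 8Q + 3Q^2, P = MC on the upward-sloping part at Q* = 5.
TR = 45·5 = 225. TC = 546 + 75 = 621. Profit = 225 − 621 = -£396.
By producing, the firm covers all variable cost plus £150 of fixed cost; shutting down would lose the full £546.

Profit = -£396 at Q = 5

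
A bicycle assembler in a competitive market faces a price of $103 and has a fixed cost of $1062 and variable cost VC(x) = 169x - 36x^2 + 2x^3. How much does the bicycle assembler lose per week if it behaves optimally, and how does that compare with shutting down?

Profit = -$94 at x = 11

AVC = 169 - 36x + 2x^2; min AVC = $7 at x = 9. Since P = $103 ≥ min AVC, the firm produces.
MC = 169 - 72x + 6x^2. Setting P = MC and taking the root on the rising branch gives x* = 11.
TR = 103·11 = 1133. TC = 1062 + 165 = 1227. Profit = 1133 − 1227 = -$94.
By producing, the firm covers all variable cost plus $968 of fixed cost; shutting down would lose the full $1062.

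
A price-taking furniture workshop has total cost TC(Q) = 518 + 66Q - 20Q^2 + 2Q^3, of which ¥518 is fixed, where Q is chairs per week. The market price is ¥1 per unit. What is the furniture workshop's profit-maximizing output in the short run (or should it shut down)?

Variable cost is VC = 66Q - 20Q^2 + 2Q^3, so AVC = VC/Q = 66 - 20Q + 2Q^2 and MC = dTC/dQ = 66 - 40Q + 6Q^2.
AVC is minimized where dAVC/dQ = -20 + 4Q = 0, at Q = 5; min AVC = 66 - 20·5 + 2·5^2 = ¥16.
P = ¥1 lies below min AVC = ¥16; no output level covers variable cost.
Shutting down limits the loss to fixed cost, ¥518.

Shut down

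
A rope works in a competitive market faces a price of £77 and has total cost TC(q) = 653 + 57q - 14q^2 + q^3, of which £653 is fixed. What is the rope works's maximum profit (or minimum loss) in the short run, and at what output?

Profit = -£53 at q = 10

AVC = 57 - 14q + q^2 has its minimum £8 at q = 7; price £77 clears that bar, so the firm operates.
MC = 57 - 28q + 3q^2. Setting P = MC and taking the root on the rising branch gives q* = 10.
TR = 77·10 = 770. TC = 653 + 170 = 823. Profit = 770 − 823 = -£53.
Shutting down would mean losing the fixed cost of £653, so operating at a loss of £53 is better by £600.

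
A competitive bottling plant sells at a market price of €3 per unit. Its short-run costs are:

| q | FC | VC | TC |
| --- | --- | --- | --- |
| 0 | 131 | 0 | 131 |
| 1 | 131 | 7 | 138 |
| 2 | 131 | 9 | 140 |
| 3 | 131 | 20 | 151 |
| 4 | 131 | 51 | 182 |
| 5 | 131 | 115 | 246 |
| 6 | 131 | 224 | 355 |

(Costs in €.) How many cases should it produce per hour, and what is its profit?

Compute π = P·q − TC at each output: q=0: -131; q=1: -135; q=2: -134; q=3: -142; q=4: -170; q=5: -231; q=6: -337.
Profit is highest at q = 0. Equivalently, the lowest AVC in the table is 9/2 ≈ €4.50 at q = 2, and P = €3 falls below it — price never covers variable cost, so the firm shuts down and loses only its fixed cost.

q = 0 (shut down); profit = -€131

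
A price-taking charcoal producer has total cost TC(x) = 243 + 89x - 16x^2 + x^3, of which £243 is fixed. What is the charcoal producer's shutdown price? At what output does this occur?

£25 per unit, at x = 8

The firm shuts down when price falls below the minimum of average variable cost. AVC = VC/x = 89 - 16x + x^2.
At the minimum of AVC, MC = AVC. MC = 89 - 32x + 3x^2; setting MC = AVC gives 2x^2 - 16x = 0, so x = 8. min AVC = 25.
For P < £25 the firm produces nothing.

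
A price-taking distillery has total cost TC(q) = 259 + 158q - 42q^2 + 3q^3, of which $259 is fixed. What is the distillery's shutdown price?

$11 per unit

The shutdown price is the minimum of AVC. VC = 158q - 42q^2 + 3q^3, so AVC = 158 - 42q + 3q^2.
dAVC/dq = -42 + 6q = 0 gives q = 7. min AVC = 158 - 42·7 + 3·7^2 = 11.
For P < $11 the firm produces nothing.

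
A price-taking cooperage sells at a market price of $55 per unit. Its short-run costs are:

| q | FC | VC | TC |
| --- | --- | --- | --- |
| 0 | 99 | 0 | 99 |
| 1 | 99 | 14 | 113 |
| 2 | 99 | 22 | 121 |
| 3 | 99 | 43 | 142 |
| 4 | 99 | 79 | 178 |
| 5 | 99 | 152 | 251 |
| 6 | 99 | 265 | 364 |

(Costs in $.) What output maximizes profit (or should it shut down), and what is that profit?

Tabulate TR − TC: q=0: -99; q=1: -58; q=2: -11; q=3: 23; q=4: 42; q=5: 24; q=6: -34.
Profit is maximized at q = 4. AVC there is 79/4 = $19.75 ≤ P, so producing beats shutting down (which would give -$99).

q = 4; profit = $42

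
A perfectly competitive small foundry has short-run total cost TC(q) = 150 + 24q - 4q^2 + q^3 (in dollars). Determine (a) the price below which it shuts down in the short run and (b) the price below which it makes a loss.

AVC = 24 - 4q + q^2; minimized at q = 2, giving min AVC = $20. That is the shutdown price.
ATC = 150/q + 24 - 4q + q^2. Setting dATC/dq = −150/q^2 − 4 + 2q = 0 gives q = 5 (since 2·5^3 − 4·5^2 = 150).
min ATC = 150/5 + 24 − 4·5 + 5^2 = $59. That is the break-even price.
Between these two prices the firm operates at a loss; above $59 it earns a profit.

Shutdown price = $20; break-even price = $59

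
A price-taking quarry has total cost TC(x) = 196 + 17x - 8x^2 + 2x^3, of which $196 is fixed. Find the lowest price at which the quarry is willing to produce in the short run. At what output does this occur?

$9 per unit, at x = 2

The shutdown price is the minimum of AVC. VC = 17x - 8x^2 + 2x^3, so AVC = 17 - 8x + 2x^2.
At the minimum of AVC, MC = AVC. MC = 17 - 16x + 6x^2; setting MC = AVC gives 4x^2 - 8x = 0, so x = 2. min AVC = 9.
For P < $9 the firm produces nothing.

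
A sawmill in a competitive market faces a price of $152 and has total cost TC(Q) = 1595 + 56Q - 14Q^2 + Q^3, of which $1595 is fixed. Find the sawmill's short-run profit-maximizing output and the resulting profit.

AVC = 56 - 14Q + Q^2; min AVC = $7 at Q = 7. Since P = $152 ≥ min AVC, the firm produces.
MC = 56 - 28Q + 3Q^2. Setting P = MC and taking the root on the rising branch gives Q* = 12.
TR = 152·12 = 1824. TC = 1595 + 384 = 1979. Profit = 1824 − 1979 = -$155.
Shutting down would mean losing the fixed cost of $1595, so operating at a loss of $155 is better by $1440.

Profit = -$155 at Q = 12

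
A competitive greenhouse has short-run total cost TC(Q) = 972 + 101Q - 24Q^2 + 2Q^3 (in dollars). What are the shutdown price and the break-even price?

Shutdown price = $29; break-even price = $155

AVC = 101 - 24Q + 2Q^2; minimized at Q = 6, giving min AVC = $29. That is the shutdown price.
ATC = 972/Q + 101 - 24Q + 2Q^2. Setting dATC/dQ = −972/Q^2 − 24 + 4Q = 0 gives Q = 9 (since 4·9^3 − 24·9^2 = 972).
min ATC = 972/9 + 101 − 24·9 + 2·9^2 = $155. That is the break-even price.
For $29 ≤ P < $155 the firm produces at a loss; below $29 it shuts down.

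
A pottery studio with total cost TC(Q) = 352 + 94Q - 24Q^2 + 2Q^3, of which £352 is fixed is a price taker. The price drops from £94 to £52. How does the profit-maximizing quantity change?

AVC = 94 - 24Q + 2Q^2, minimized at Q = 6 where min AVC = £22. MC = 94 - 48Q + 6Q^2.
At P = £94 ≥ min AVC, set P = MC on the rising branch: Q = 8.
At P = £52 ≥ min AVC, set P = MC: Q = 7. The firm stays open but cuts output.

Output falls from 8 to 7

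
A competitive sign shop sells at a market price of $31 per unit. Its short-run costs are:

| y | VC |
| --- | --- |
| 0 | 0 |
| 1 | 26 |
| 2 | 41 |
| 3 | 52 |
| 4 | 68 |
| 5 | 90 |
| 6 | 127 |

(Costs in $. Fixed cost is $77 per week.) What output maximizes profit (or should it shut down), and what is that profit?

y = 5; profit = -$12

Tabulate TR − TC: y=0: -77; y=1: -72; y=2: -56; y=3: -36; y=4: -21; y=5: -12; y=6: -18.
Profit is maximized at y = 5. AVC there is 90/5 = $18 ≤ P, so producing beats shutting down (which would give -$77).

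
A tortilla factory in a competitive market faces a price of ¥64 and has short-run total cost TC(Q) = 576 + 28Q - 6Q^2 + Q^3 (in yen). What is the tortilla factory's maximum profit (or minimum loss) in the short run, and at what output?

AVC = 28 - 6Q + Q^2 has its minimum ¥19 at Q = 3; price ¥64 clears that bar, so the firm operates.
MC = 28 - 12Q + 3Q^2. Setting P = MC and taking the root on the rising branch gives Q* = 6.
TR = 64·6 = 384. TC = 576 + 168 = 744. Profit = 384 − 744 = -¥360.
That loss of ¥360 beats the ¥576 the firm would lose by shutting down; producing recovers ¥216 of fixed cost.

Profit = -¥360 at Q = 6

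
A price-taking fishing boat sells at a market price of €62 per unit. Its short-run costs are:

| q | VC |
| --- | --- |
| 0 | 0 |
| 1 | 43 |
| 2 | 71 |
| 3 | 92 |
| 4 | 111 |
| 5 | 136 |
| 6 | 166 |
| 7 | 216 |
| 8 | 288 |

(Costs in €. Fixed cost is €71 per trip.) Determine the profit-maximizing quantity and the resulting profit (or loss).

Profit at each row (π = 62q − TC): q=0: -71; q=1: -52; q=2: -18; q=3: 23; q=4: 66; q=5: 103; q=6: 135; q=7: 147; q=8: 137.
Profit is maximized at q = 7. AVC there is 216/7 = €30.86 ≤ P, so producing beats shutting down (which would give -€71).

q = 7; profit = €147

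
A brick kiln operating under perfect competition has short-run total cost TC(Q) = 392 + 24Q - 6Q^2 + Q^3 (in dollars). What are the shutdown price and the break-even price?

AVC = 24 - 6Q + Q^2; minimized at Q = 3, giving min AVC = $15. That is the shutdown price.
ATC = 392/Q + 24 - 6Q + Q^2. Setting dATC/dQ = −392/Q^2 − 6 + 2Q = 0 gives Q = 7 (since 2·7^3 − 6·7^2 = 392).
min ATC = 392/7 + 24 − 6·7 + 7^2 = $87. That is the break-even price.
For $15 ≤ P < $87 the firm produces at a loss; below $15 it shuts down.

Shutdown price = $15; break-even price = $87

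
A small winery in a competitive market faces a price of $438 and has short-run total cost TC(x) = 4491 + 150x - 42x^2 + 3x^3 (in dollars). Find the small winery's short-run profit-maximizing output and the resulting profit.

AVC = 150 - 42x + 3x^2; min AVC = $3 at x = 7. Since P = $438 ≥ min AVC, the firm produces.
MC = 150 - 84x + 9x^2. Setting P = MC and taking the root on the rising branch gives x* = 12.
TR = 438·12 = 5256. TC = 4491 + 936 = 5427. Profit = 5256 − 5427 = -$171.
That loss of $171 beats the $4491 the firm would lose by shutting down; producing recovers $4320 of fixed cost.

Profit = -$171 at x = 12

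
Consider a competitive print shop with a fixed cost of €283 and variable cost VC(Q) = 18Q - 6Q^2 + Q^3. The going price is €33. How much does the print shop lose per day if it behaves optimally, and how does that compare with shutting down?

Profit = -€183 at Q = 5

AVC = 18 - 6Q + Q^2 has its minimum €9 at Q = 3; price €33 clears that bar, so the firm operates.
MC = 18 - 12Q + 3Q^2. Setting P = MC and taking the root on the rising branch gives Q* = 5.
TR = 33·5 = 165. TC = 283 + 65 = 348. Profit = 165 − 348 = -€183.
That loss of €183 beats the €283 the firm would lose by shutting down; producing recovers €100 of fixed cost.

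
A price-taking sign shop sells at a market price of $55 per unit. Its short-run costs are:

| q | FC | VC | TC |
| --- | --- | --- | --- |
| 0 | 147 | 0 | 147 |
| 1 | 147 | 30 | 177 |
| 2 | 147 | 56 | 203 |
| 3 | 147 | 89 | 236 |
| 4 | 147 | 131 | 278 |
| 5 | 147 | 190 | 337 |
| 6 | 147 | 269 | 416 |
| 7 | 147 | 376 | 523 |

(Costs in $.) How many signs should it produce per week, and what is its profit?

q = 4; profit = -$58

Tabulate TR − TC: q=0: -147; q=1: -122; q=2: -93; q=3: -71; q=4: -58; q=5: -62; q=6: -86; q=7: -138.
Profit is maximized at q = 4. AVC there is 131/4 = $32.75 ≤ P, so producing beats shutting down (which would give -$147).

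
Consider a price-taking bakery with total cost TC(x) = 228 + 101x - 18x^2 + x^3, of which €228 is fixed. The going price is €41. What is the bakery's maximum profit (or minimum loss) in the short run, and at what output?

Profit = -€28 at x = 10

AVC = 101 - 18x + x^2 has its minimum €20 at x = 9; price €41 clears that bar, so the firm operates.
MC = 101 - 36x + 3x^2. Setting P = MC and taking the root on the rising branch gives x* = 10.
TR = 41·10 = 410. TC = 228 + 210 = 438. Profit = 410 − 438 = -€28.
Shutting down would mean losing the fixed cost of €228, so operating at a loss of €28 is better by €200.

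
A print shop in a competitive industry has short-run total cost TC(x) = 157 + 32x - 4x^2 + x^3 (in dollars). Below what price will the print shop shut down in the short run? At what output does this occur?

Short-run supply begins at min AVC. From VC = 32x - 4x^2 + x^3, AVC = 32 - 4x + x^2.
dAVC/dx = -4 + 2x = 0 gives x = 2. min AVC = 32 - 4·2 + 2^2 = 28.
For P < $28 the firm produces nothing.

$28 per unit, at x = 2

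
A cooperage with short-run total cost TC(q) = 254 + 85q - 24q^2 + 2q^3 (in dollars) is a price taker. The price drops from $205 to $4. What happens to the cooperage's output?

MC = 85 - 48q + 6q^2; the shutdown threshold is min AVC = $13 (at q = 6).
With P = $205 above the shutdown price, P = MC gives q = 10.
At P = $4 < min AVC = $13, price no longer covers variable cost at any output, so the firm shuts down: q = 0.

Output falls from 10 to 0 (the firm shuts down)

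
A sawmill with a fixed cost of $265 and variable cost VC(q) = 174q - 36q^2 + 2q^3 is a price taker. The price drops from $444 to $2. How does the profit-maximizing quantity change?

AVC = 174 - 36q + 2q^2, minimized at q = 9 where min AVC = $12. MC = 174 - 72q + 6q^2.
At P = $444 ≥ min AVC, set P = MC on the rising branch: q = 15.
At P = $2 < min AVC = $12, price no longer covers variable cost at any output, so the firm shuts down: q = 0.

Output falls from 15 to 0 (the firm shuts down)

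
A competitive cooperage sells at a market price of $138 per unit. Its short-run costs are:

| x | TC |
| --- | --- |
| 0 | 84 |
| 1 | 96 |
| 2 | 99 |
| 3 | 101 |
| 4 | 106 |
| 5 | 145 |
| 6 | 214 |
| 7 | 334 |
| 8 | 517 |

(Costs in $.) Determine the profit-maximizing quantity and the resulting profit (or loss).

x = 7; profit = $632

Profit at each row (π = 138x − TC): x=0: -84; x=1: 42; x=2: 177; x=3: 313; x=4: 446; x=5: 545; x=6: 614; x=7: 632; x=8: 587.
Profit is maximized at x = 7. AVC there is 250/7 = $35.71 ≤ P, so producing beats shutting down (which would give -$84).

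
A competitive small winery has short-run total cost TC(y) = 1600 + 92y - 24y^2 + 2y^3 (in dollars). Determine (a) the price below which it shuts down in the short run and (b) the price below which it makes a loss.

Shutdown price = $20; break-even price = $212

AVC = 92 - 24y + 2y^2; minimized at y = 6, giving min AVC = $20. That is the shutdown price.
ATC = 1600/y + 92 - 24y + 2y^2. Setting dATC/dy = −1600/y^2 − 24 + 4y = 0 gives y = 10 (since 4·10^3 − 24·10^2 = 1600).
min ATC = 1600/10 + 92 − 24·10 + 2·10^2 = $212. That is the break-even price.
Between these two prices the firm operates at a loss; above $212 it earns a profit.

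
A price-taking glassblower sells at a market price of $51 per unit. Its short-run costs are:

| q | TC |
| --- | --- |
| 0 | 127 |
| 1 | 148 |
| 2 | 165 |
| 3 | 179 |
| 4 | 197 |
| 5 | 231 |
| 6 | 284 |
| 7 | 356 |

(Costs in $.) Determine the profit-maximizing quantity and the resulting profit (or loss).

q = 5; profit = $24

Tabulate TR − TC: q=0: -127; q=1: -97; q=2: -63; q=3: -26; q=4: 7; q=5: 24; q=6: 22; q=7: 1.
Profit is maximized at q = 5. AVC there is 104/5 = $20.80 ≤ P, so producing beats shutting down (which would give -$127).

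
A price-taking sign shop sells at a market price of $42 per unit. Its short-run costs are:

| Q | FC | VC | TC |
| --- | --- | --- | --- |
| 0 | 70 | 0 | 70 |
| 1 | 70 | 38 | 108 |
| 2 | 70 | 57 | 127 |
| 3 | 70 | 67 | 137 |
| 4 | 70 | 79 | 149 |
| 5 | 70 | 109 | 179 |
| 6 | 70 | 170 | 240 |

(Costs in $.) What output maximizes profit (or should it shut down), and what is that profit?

Q = 5; profit = $31

Tabulate TR − TC: Q=0: -70; Q=1: -66; Q=2: -43; Q=3: -11; Q=4: 19; Q=5: 31; Q=6: 12.
Profit is maximized at Q = 5. AVC there is 109/5 = $21.80 ≤ P, so producing beats shutting down (which would give -$70).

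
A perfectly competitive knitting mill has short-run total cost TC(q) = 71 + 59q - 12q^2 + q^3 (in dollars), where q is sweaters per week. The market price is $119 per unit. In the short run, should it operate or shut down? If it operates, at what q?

From TC, MC = TC'(q) = 59 - 24q + 3q^2 and AVC = VC/q = 59 - 12q + q^2.
AVC is minimized where dAVC/dq = -12 + 2q = 0, at q = 6; min AVC = 59 - 12·6 + 6^2 = $23.
Since P = $119 ≥ min AVC = $23, price covers variable cost and the firm should produce.
P = MC gives -60 - 24q + 3q^2 = 0, with roots -2 and 10. Take the larger (rising MC): q* = 10.
Check: AVC at q = 10 is $39 ≤ P, so revenue covers variable cost.
Profit = P·q − TC = 119·10 − 461 = $729.

Produce at q = 10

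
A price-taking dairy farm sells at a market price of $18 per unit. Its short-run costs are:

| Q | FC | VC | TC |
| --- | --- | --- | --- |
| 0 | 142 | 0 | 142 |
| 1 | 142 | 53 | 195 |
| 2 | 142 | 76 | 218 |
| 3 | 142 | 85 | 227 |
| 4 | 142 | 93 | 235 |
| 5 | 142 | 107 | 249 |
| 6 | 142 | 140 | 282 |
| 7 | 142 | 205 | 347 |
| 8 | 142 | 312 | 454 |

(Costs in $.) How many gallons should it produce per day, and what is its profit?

Q = 0 (shut down); profit = -$142

Tabulate TR − TC: Q=0: -142; Q=1: -177; Q=2: -182; Q=3: -173; Q=4: -163; Q=5: -159; Q=6: -174; Q=7: -221; Q=8: -310.
Profit is highest at Q = 0. Equivalently, the lowest AVC in the table is 107/5 ≈ $21.40 at Q = 5, and P = $18 falls below it — price never covers variable cost, so the firm shuts down and loses only its fixed cost.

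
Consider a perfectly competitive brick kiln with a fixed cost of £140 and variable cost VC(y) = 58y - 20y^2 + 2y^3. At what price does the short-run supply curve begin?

£8 per unit

The shutdown price is the minimum of AVC. VC = 58y - 20y^2 + 2y^3, so AVC = 58 - 20y + 2y^2.
At the minimum of AVC, MC = AVC. MC = 58 - 40y + 6y^2; setting MC = AVC gives 4y^2 - 20y = 0, so y = 5. min AVC = 8.
For P < £8 the firm produces nothing.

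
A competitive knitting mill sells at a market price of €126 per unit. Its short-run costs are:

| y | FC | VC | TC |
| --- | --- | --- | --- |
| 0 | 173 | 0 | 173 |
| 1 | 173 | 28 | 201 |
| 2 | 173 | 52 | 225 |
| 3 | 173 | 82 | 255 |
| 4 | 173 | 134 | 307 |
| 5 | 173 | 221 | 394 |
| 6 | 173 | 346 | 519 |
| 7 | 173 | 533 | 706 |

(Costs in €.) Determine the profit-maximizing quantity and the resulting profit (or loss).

y = 6; profit = €237

Profit at each row (π = 126y − TC): y=0: -173; y=1: -75; y=2: 27; y=3: 123; y=4: 197; y=5: 236; y=6: 237; y=7: 176.
Profit is maximized at y = 6. AVC there is 346/6 = €57.67 ≤ P, so producing beats shutting down (which would give -€173).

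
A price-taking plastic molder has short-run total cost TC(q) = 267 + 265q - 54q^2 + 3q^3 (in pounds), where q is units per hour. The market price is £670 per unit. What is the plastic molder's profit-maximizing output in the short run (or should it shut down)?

Strip out fixed cost: VC = 265q - 54q^2 + 3q^3. Then AVC = 265 - 54q + 3q^2 and MC = 265 - 108q + 9q^2.
AVC hits its minimum where MC = AVC, at q = 9, giving min AVC = 265 - 54·9 + 3·9^2 = £22.
P = £670 exceeds min AVC = £22, so the firm stays open.
Set P = MC: 670 = 265 - 108q + 9q^2 → -405 - 108q + 9q^2 = 0. The roots are q = -3 and q = 15; the profit-maximizing output is on the rising part of MC, so q* = 15.
Check: AVC at q = 15 is £130 ≤ P, so revenue covers variable cost.
Profit = P·q − TC = 670·15 − 2217 = £7833.

Produce at q = 15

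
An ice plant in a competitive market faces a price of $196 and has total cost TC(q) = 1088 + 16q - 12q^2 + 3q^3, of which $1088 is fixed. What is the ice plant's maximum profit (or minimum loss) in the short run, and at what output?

Profit = -$224 at q = 6

AVC = 16 - 12q + 3q^2; min AVC = $4 at q = 2. Since P = $196 ≥ min AVC, the firm produces.
With MC = 16 - 24q + 9q^2, P = MC on the upward-sloping part at q* = 6.
TR = 196·6 = 1176. TC = 1088 + 312 = 1400. Profit = 1176 − 1400 = -$224.
Shutting down would mean losing the fixed cost of $1088, so operating at a loss of $224 is better by $864.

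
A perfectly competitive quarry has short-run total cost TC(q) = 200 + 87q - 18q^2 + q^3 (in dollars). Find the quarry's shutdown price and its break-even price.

Shutdown price = min AVC. AVC = 87 - 18q + q^2, with vertex at q = 9 and minimum $6.
ATC = 200/q + 87 - 18q + q^2. Setting dATC/dq = −200/q^2 − 18 + 2q = 0 gives q = 10 (since 2·10^3 − 18·10^2 = 200).
min ATC = 200/10 + 87 − 18·10 + 10^2 = $27. That is the break-even price.
Between these two prices the firm operates at a loss; above $27 it earns a profit.

Shutdown price = $6; break-even price = $27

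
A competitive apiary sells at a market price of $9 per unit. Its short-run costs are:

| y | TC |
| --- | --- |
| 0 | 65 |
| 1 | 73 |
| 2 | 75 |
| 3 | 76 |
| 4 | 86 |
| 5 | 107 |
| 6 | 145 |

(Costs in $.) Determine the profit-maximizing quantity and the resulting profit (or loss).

y = 3; profit = -$49

Profit at each row (π = 9y − TC): y=0: -65; y=1: -64; y=2: -57; y=3: -49; y=4: -50; y=5: -62; y=6: -91.
Profit is maximized at y = 3. AVC there is 11/3 = $3.67 ≤ P, so producing beats shutting down (which would give -$65).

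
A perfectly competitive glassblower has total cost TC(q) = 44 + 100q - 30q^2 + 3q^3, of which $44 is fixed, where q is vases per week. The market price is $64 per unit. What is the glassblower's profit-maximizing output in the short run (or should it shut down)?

Produce at q = 6

Variable cost is VC = 100q - 30q^2 + 3q^3, so AVC = VC/q = 100 - 30q + 3q^2 and MC = dTC/dq = 100 - 60q + 9q^2.
AVC is minimized where dAVC/dq = -30 + 6q = 0, at q = 5; min AVC = 100 - 30·5 + 3·5^2 = $25.
Since P = $64 ≥ min AVC = $25, price covers variable cost and the firm should produce.
Solving P = MC: 36 - 60q + 9q^2 = 0 ⇒ q = 2/3 or 6. On the upward-sloping branch, q* = 6.
Check: AVC at q = 6 is $28 ≤ P, so revenue covers variable cost.
Profit = P·q − TC = 64·6 − 212 = $172.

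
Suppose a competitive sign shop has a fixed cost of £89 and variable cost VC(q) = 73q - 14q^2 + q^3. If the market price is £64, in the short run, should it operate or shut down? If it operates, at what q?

Produce at q = 9

Strip out fixed cost: VC = 73q - 14q^2 + q^3. Then AVC = 73 - 14q + q^2 and MC = 73 - 28q + 3q^2.
The AVC parabola has its vertex at q = 14/2 = 7, where AVC = 73 - 14·7 + 7^2 = £24.
P = £64 exceeds min AVC = £24, so the firm stays open.
Set P = MC: 64 = 73 - 28q + 3q^2 → 9 - 28q + 3q^2 = 0. The roots are q = 1/3 and q = 9; the profit-maximizing output is on the rising part of MC, so q* = 9.
Check: AVC at q = 9 is £28 ≤ P, so revenue covers variable cost.
Profit = P·q − TC = 64·9 − 341 = £235.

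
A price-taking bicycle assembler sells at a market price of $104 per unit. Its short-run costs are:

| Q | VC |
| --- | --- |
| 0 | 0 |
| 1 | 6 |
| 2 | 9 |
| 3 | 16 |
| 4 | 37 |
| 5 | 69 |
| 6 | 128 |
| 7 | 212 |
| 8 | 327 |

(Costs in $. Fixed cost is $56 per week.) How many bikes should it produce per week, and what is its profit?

Q = 7; profit = $460

Profit at each row (π = 104Q − TC): Q=0: -56; Q=1: 42; Q=2: 143; Q=3: 240; Q=4: 323; Q=5: 395; Q=6: 440; Q=7: 460; Q=8: 449.
Profit is maximized at Q = 7. AVC there is 212/7 = $30.29 ≤ P, so producing beats shutting down (which would give -$56).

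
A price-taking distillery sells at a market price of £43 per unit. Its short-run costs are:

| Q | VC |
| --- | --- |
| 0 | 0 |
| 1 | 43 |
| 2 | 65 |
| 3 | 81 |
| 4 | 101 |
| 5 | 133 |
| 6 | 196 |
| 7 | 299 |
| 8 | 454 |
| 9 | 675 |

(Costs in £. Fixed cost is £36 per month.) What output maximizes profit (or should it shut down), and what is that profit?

Compute π = P·Q − TC at each output: Q=0: -36; Q=1: -36; Q=2: -15; Q=3: 12; Q=4: 35; Q=5: 46; Q=6: 26; Q=7: -34; Q=8: -146; Q=9: -324.
Profit is maximized at Q = 5. AVC there is 133/5 = £26.60 ≤ P, so producing beats shutting down (which would give -£36).

Q = 5; profit = £46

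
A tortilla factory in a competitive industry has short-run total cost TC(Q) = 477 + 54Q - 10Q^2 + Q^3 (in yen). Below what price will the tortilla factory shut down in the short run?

Short-run supply begins at min AVC. From VC = 54Q - 10Q^2 + Q^3, AVC = 54 - 10Q + Q^2.
dAVC/dQ = -10 + 2Q = 0 gives Q = 5. min AVC = 54 - 10·5 + 5^2 = 29.
So the shutdown price is ¥29.

¥29 per unit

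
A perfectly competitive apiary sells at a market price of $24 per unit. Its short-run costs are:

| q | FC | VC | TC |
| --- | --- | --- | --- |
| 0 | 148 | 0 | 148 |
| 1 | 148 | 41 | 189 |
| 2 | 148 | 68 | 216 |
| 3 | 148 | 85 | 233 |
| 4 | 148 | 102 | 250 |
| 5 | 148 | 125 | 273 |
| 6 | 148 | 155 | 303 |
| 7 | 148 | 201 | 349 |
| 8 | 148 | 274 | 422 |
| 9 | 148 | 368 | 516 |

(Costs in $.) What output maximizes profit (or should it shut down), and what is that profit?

Profit at each row (π = 24q − TC): q=0: -148; q=1: -165; q=2: -168; q=3: -161; q=4: -154; q=5: -153; q=6: -159; q=7: -181; q=8: -230; q=9: -300.
Profit is highest at q = 0. Equivalently, the lowest AVC in the table is 125/5 ≈ $25 at q = 5, and P = $24 falls below it — price never covers variable cost, so the firm shuts down and loses only its fixed cost.

q = 0 (shut down); profit = -$148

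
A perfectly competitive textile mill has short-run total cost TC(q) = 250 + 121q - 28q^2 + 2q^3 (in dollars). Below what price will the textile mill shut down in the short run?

$23 per unit

Short-run supply begins at min AVC. From VC = 121q - 28q^2 + 2q^3, AVC = 121 - 28q + 2q^2.
At the minimum of AVC, MC = AVC. MC = 121 - 56q + 6q^2; setting MC = AVC gives 4q^2 - 28q = 0, so q = 7. min AVC = 23.
For P < $23 the firm produces nothing.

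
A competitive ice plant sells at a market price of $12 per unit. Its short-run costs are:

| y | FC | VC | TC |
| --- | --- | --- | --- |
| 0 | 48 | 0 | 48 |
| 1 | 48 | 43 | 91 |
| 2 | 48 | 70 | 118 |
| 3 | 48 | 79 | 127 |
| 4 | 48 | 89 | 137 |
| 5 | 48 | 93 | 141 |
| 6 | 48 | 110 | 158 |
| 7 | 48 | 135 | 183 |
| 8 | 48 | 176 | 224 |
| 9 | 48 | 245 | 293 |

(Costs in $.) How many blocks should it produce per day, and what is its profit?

y = 0 (shut down); profit = -$48

Tabulate TR − TC: y=0: -48; y=1: -79; y=2: -94; y=3: -91; y=4: -89; y=5: -81; y=6: -86; y=7: -99; y=8: -128; y=9: -185.
Profit is highest at y = 0. Equivalently, the lowest AVC in the table is 110/6 ≈ $18.33 at y = 6, and P = $12 falls below it — price never covers variable cost, so the firm shuts down and loses only its fixed cost.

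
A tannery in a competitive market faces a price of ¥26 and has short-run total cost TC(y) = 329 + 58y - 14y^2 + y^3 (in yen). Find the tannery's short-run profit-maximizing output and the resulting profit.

Profit = -¥201 at y = 8

AVC = 58 - 14y + y^2; min AVC = ¥9 at y = 7. Since P = ¥26 ≥ min AVC, the firm produces.
MC = 58 - 28y + 3y^2. Setting P = MC and taking the root on the rising branch gives y* = 8.
TR = 26·8 = 208. TC = 329 + 80 = 409. Profit = 208 − 409 = -¥201.
Shutting down would mean losing the fixed cost of ¥329, so operating at a loss of ¥201 is better by ¥128.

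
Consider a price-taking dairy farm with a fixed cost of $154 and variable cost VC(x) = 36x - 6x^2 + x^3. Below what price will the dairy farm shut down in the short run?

The shutdown price is the minimum of AVC. VC = 36x - 6x^2 + x^3, so AVC = 36 - 6x + x^2.
At the minimum of AVC, MC = AVC. MC = 36 - 12x + 3x^2; setting MC = AVC gives 2x^2 - 6x = 0, so x = 3. min AVC = 27.
For P < $27 the firm produces nothing.

$27 per unit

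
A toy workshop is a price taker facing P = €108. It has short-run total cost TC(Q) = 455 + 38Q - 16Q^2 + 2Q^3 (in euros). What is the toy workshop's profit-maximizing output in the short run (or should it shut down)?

Strip out fixed cost: VC = 38Q - 16Q^2 + 2Q^3. Then AVC = 38 - 16Q + 2Q^2 and MC = 38 - 32Q + 6Q^2.
AVC hits its minimum where MC = AVC, at Q = 4, giving min AVC = 38 - 16·4 + 2·4^2 = €6.
P = €108 exceeds min AVC = €6, so the firm stays open.
Set P = MC: 108 = 38 - 32Q + 6Q^2 → -70 - 32Q + 6Q^2 = 0. The roots are Q = -5/3 and Q = 7; the profit-maximizing output is on the rising part of MC, so Q* = 7.
Check: AVC at Q = 7 is €24 ≤ P, so revenue covers variable cost.
Profit = P·Q − TC = 108·7 − 623 = €133.

Produce at Q = 7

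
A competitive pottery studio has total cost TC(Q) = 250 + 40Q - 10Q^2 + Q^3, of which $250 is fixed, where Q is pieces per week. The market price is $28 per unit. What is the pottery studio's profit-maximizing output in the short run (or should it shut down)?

Variable cost is VC = 40Q - 10Q^2 + Q^3, so AVC = VC/Q = 40 - 10Q + Q^2 and MC = dTC/dQ = 40 - 20Q + 3Q^2.
The AVC parabola has its vertex at Q = 10/2 = 5, where AVC = 40 - 10·5 + 5^2 = $15.
P = $28 exceeds min AVC = $15, so the firm stays open.
Set P = MC: 28 = 40 - 20Q + 3Q^2 → 12 - 20Q + 3Q^2 = 0. The roots are Q = 2/3 and Q = 6; the profit-maximizing output is on the rising part of MC, so Q* = 6.
Check: AVC at Q = 6 is $16 ≤ P, so revenue covers variable cost.
Profit = P·Q − TC = 28·6 − 346 = -$178, a loss, but smaller than the $250 fixed cost the firm would lose by shutting down.

Produce at Q = 6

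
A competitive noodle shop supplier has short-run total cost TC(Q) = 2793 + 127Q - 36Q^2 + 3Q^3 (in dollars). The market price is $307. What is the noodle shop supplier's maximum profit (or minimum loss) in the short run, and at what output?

AVC = 127 - 36Q + 3Q^2 has its minimum $19 at Q = 6; price $307 clears that bar, so the firm operates.
MC = 127 - 72Q + 9Q^2. Setting P = MC and taking the root on the rising branch gives Q* = 10.
TR = 307·10 = 3070. TC = 2793 + 670 = 3463. Profit = 3070 − 3463 = -$393.
By producing, the firm covers all variable cost plus $2400 of fixed cost; shutting down would lose the full $2793.

Profit = -$393 at Q = 10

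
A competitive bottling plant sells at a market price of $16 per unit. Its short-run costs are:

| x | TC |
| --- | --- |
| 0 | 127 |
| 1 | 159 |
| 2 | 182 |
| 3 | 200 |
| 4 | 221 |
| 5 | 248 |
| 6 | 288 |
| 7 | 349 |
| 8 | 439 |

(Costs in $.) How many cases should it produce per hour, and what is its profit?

Tabulate TR − TC: x=0: -127; x=1: -143; x=2: -150; x=3: -152; x=4: -157; x=5: -168; x=6: -192; x=7: -237; x=8: -311.
Profit is highest at x = 0. Equivalently, the lowest AVC in the table is 94/4 ≈ $23.50 at x = 4, and P = $16 falls below it — price never covers variable cost, so the firm shuts down and loses only its fixed cost.

x = 0 (shut down); profit = -$127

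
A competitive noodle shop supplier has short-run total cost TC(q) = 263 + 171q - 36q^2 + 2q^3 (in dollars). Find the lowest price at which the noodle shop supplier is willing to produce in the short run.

The shutdown price is the minimum of AVC. VC = 171q - 36q^2 + 2q^3, so AVC = 171 - 36q + 2q^2.
dAVC/dq = -36 + 4q = 0 gives q = 9. min AVC = 171 - 36·9 + 2·9^2 = 9.
So the shutdown price is $9.

$9 per unit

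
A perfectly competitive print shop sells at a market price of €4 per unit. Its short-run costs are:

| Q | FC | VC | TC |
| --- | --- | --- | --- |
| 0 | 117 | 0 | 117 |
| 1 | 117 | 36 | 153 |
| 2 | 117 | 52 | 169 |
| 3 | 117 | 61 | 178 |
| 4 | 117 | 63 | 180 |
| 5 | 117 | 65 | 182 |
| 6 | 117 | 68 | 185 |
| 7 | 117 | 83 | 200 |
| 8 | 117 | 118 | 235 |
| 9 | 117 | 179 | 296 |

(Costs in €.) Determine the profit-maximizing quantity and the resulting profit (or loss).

Q = 0 (shut down); profit = -€117

Profit at each row (π = 4Q − TC): Q=0: -117; Q=1: -149; Q=2: -161; Q=3: -166; Q=4: -164; Q=5: -162; Q=6: -161; Q=7: -172; Q=8: -203; Q=9: -260.
Profit is highest at Q = 0. Equivalently, the lowest AVC in the table is 68/6 ≈ €11.33 at Q = 6, and P = €4 falls below it — price never covers variable cost, so the firm shuts down and loses only its fixed cost.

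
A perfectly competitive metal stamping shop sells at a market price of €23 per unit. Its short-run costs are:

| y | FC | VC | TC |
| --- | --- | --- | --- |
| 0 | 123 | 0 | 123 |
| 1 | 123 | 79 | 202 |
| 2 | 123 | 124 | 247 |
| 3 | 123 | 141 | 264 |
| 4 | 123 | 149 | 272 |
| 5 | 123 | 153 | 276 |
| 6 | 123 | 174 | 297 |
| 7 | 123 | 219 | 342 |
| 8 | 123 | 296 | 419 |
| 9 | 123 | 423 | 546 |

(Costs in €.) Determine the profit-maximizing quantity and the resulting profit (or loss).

y = 0 (shut down); profit = -€123

Compute π = P·y − TC at each output: y=0: -123; y=1: -179; y=2: -201; y=3: -195; y=4: -180; y=5: -161; y=6: -159; y=7: -181; y=8: -235; y=9: -339.
Profit is highest at y = 0. Equivalently, the lowest AVC in the table is 174/6 ≈ €29 at y = 6, and P = €23 falls below it — price never covers variable cost, so the firm shuts down and loses only its fixed cost.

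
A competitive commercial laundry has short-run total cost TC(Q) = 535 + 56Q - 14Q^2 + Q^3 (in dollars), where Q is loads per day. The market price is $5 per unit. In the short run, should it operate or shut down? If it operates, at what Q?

Shut down

Strip out fixed cost: VC = 56Q - 14Q^2 + Q^3. Then AVC = 56 - 14Q + Q^2 and MC = 56 - 28Q + 3Q^2.
AVC hits its minimum where MC = AVC, at Q = 7, giving min AVC = 56 - 14·7 + 7^2 = $7.
With P < min AVC ($5 < $7), every unit sold adds to the loss.
Best response: produce nothing and absorb the $535 fixed cost.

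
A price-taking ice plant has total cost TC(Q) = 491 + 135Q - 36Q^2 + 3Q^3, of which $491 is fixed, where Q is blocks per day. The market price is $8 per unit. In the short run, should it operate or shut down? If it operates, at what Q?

From TC, MC = TC'(Q) = 135 - 72Q + 9Q^2 and AVC = VC/Q = 135 - 36Q + 3Q^2.
The AVC parabola has its vertex at Q = 36/6 = 6, where AVC = 135 - 36·6 + 3·6^2 = $27.
With P < min AVC ($8 < $27), every unit sold adds to the loss.
The firm minimizes its loss by shutting down and losing only its fixed cost of $491.

Shut down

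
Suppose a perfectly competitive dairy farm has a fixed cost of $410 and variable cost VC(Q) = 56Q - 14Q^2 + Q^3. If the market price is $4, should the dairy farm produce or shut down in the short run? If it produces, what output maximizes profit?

From TC, MC = TC'(Q) = 56 - 28Q + 3Q^2 and AVC = VC/Q = 56 - 14Q + Q^2.
The AVC parabola has its vertex at Q = 14/2 = 7, where AVC = 56 - 14·7 + 7^2 = $7.
P = $4 lies below min AVC = $7; no output level covers variable cost.
The firm minimizes its loss by shutting down and losing only its fixed cost of $410.

Shut down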